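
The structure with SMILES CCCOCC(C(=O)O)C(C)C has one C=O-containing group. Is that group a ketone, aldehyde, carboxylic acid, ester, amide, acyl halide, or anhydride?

The carbonyl is in the CH(COOH) segment: pendant –COOH: carbonyl C bonded to C and –OH → carboxylic acid.

carboxylic acid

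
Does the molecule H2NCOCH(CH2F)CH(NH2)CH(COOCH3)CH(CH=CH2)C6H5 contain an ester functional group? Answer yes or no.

Reading the structure from left to right:
  H2NCO: –C(=O)NH2: carbonyl C bonded to C and to N → amide (the N is not a separate amine).
  CH(CH2F): pendant –CH2X: halogen on sp³ carbon → alkyl halide.
  CH(NH2): –NH2 on an sp³ carbon with no adjacent C=O → amine.
  CH(COOCH3): pendant –COOCH3: carbonyl C bonded to C and –OCH3 → ester.
  CH(CH=CH2): pendant –CH=CH2: C=C double bond → alkene.
  C6H5: –C6H5 phenyl ring → arene.
The CH(COOCH3) segment supplies the ester: pendant –COOCH3: carbonyl C bonded to C and –OCH3 → ester.

yes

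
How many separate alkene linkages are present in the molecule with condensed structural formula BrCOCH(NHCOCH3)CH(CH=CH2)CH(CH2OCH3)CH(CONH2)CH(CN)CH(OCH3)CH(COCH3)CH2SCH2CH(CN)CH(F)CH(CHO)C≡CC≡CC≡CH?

–C(=O)Br: carbonyl C bonded to C and to a halogen → acyl halide (not alkyl halide).
pendant –NHC(=O)CH3: N bonded to a carbonyl → amide (not amine).
pendant –CH=CH2: C=C double bond → alkene.
pendant –CH2OCH3: C–O–C linkage → ether.
pendant –CONH2: carbonyl C bonded to C and N → amide.
pendant –C≡N: nitrile.
pendant –OCH3: C–O–C with sp³ C, no adjacent C=O → ether.
pendant –COCH3: carbonyl C bonded to two carbons → ketone.
C–S–C linkage → sulfide (thioether).
pendant –C≡N: nitrile.
halogen on an sp³ carbon → alkyl halide.
pendant –CHO: carbonyl C bonded to C and H → aldehyde.
C≡C triple bond → alkyne.
C≡C triple bond → alkyne.
C≡C triple bond → alkyne.
Alkene appears at: CH(CH=CH2) → 1.

1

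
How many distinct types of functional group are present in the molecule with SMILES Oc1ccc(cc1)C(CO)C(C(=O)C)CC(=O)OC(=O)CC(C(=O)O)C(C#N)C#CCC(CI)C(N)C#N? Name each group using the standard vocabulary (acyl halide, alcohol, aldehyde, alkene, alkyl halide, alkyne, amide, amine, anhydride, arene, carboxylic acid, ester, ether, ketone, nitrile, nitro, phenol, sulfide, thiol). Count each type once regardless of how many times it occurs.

10

–OH attached directly to an aromatic ring → phenol (not alcohol); the ring itself is an arene.
pendant –CH2OH on an sp³ backbone C → alcohol.
pendant –COCH3: carbonyl C bonded to two carbons → ketone.
two acyl groups sharing one oxygen, –C(=O)–O–C(=O)– → anhydride.
pendant –COOH: carbonyl C bonded to C and –OH → carboxylic acid.
pendant –C≡N: nitrile.
C≡C triple bond → alkyne.
pendant –CH2X: halogen on sp³ carbon → alkyl halide.
–NH2 on an sp³ carbon with no adjacent C=O → amine.
–C≡N: carbon triple-bonded to nitrogen → nitrile.
Distinct types present: alcohol, alkyl halide, alkyne, amine, anhydride, arene, carboxylic acid, ketone, nitrile, phenol.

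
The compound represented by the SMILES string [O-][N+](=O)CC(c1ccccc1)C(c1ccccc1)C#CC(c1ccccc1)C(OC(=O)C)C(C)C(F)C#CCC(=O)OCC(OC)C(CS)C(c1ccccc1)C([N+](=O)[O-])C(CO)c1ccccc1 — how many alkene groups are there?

Working along the chain:
  O2NCH2: –NO2 on carbon → nitro group.
  CH(C6H5): pendant –C6H5: benzene ring → arene.
  CH(C6H5): pendant –C6H5: benzene ring → arene.
  C≡C: C≡C triple bond → alkyne.
  CH(C6H5): pendant –C6H5: benzene ring → arene.
  CH(OCOCH3): pendant –OC(=O)CH3: an acyloxy group → ester.
  CH(F): halogen on an sp³ carbon → alkyl halide.
  C≡C: C≡C triple bond → alkyne.
  CH2COOCH2: –C(=O)–O–C with C on the carbonyl side → ester.
  CH(OCH3): pendant –OCH3: C–O–C with sp³ C, no adjacent C=O → ether.
  CH(CH2SH): pendant –CH2SH → thiol.
  CH(C6H5): pendant –C6H5: benzene ring → arene.
  CH(NO2): –NO2 on an sp³ carbon → nitro (the N=O is not a carbonyl).
  CH(CH2OH): pendant –CH2OH on an sp³ backbone C → alcohol.
  C6H5: –C6H5 phenyl ring → arene.
No segment is a alkene: CH(C6H5) is arene, not alkene; CH(C6H5) is arene, not alkene; C≡C is alkyne, not alkene. → 0.

0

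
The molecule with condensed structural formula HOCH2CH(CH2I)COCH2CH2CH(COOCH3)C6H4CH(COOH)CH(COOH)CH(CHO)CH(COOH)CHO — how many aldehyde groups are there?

Reading the structure from left to right:
  HOCH2: HO– on an sp³ carbon → alcohol.
  CH(CH2I): pendant –CH2X: halogen on sp³ carbon → alkyl halide.
  CO: –C(=O)– with carbon on both sides → ketone.
  CH(COOCH3): pendant –COOCH3: carbonyl C bonded to C and –OCH3 → ester.
  C6H4: para-disubstituted benzene ring → arene.
  CH(COOH): pendant –COOH: carbonyl C bonded to C and –OH → carboxylic acid.
  CH(COOH): pendant –COOH: carbonyl C bonded to C and –OH → carboxylic acid.
  CH(CHO): pendant –CHO: carbonyl C bonded to C and H → aldehyde.
  CH(COOH): pendant –COOH: carbonyl C bonded to C and –OH → carboxylic acid.
  CHO: terminal –CHO: carbonyl C bonded to H and C → aldehyde.
Aldehyde appears at: CH(CHO), CHO → 2.

2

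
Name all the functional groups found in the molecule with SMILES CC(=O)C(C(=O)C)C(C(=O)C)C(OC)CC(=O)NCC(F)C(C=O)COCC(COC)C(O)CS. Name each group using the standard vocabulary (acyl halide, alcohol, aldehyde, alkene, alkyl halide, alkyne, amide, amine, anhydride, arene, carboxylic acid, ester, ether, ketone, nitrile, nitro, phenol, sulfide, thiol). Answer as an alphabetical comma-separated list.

Working along the chain:
  CO: –C(=O)– with carbon on both sides → ketone.
  CH(COCH3): pendant –COCH3: carbonyl C bonded to two carbons → ketone.
  CH(COCH3): pendant –COCH3: carbonyl C bonded to two carbons → ketone.
  CH(OCH3): pendant –OCH3: C–O–C with sp³ C, no adjacent C=O → ether.
  CH2CONHCH2: –C(=O)–N– linkage → amide (the N is not an amine).
  CH(F): halogen on an sp³ carbon → alkyl halide.
  CH(CHO): pendant –CHO: carbonyl C bonded to C and H → aldehyde.
  CH2OCH2: C–O–C with sp³ carbons on both sides and no adjacent C=O → ether.
  CH(CH2OCH3): pendant –CH2OCH3: C–O–C linkage → ether.
  CH(OH): –OH on an sp³ carbon → alcohol (secondary).
  CH2SH: –SH on an sp³ carbon → thiol.

alcohol, aldehyde, alkyl halide, amide, ether, ketone, thiol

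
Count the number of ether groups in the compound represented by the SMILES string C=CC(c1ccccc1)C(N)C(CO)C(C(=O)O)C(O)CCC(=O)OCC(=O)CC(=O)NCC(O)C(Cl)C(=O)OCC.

0

Reading the structure from left to right:
  CH2=CH: C=C double bond → alkene.
  CH(C6H5): pendant –C6H5: benzene ring → arene.
  CH(NH2): –NH2 on an sp³ carbon with no adjacent C=O → amine.
  CH(CH2OH): pendant –CH2OH on an sp³ backbone C → alcohol.
  CH(COOH): pendant –COOH: carbonyl C bonded to C and –OH → carboxylic acid.
  CH(OH): –OH on an sp³ carbon → alcohol (secondary).
  CH2COOCH2: –C(=O)–O–C with C on the carbonyl side → ester.
  CO: –C(=O)– with carbon on both sides → ketone.
  CH2CONHCH2: –C(=O)–N– linkage → amide (the N is not an amine).
  CH(OH): –OH on an sp³ carbon → alcohol (secondary).
  CH(Cl): halogen on an sp³ carbon → alkyl halide.
  COOCH2CH3: –C(=O)OCH2CH3: carbonyl C bonded to C and to –OEt → ester.
No segment is a ether: CH(CH2OH) is alcohol, not ether; CH(OH) is alcohol, not ether; CH2COOCH2 is ester, not ether. → 0.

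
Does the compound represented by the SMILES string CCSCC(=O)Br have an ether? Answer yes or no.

Taking each segment in turn:
  CH2SCH2: C–S–C linkage → sulfide (thioether).
  COBr: –C(=O)Br: carbonyl C bonded to C and to a halogen → acyl halide (not alkyl halide).
The groups actually present are: acyl halide, sulfide.

no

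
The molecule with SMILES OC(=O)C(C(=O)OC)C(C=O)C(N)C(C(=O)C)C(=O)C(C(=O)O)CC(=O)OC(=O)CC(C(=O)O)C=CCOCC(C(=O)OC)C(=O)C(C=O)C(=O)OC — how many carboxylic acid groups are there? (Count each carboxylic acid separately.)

–COOH: carbonyl C bonded to –OH and C → carboxylic acid (the –OH is not a separate alcohol).
pendant –COOCH3: carbonyl C bonded to C and –OCH3 → ester.
pendant –CHO: carbonyl C bonded to C and H → aldehyde.
–NH2 on an sp³ carbon with no adjacent C=O → amine.
pendant –COCH3: carbonyl C bonded to two carbons → ketone.
–C(=O)– with carbon on both sides → ketone.
pendant –COOH: carbonyl C bonded to C and –OH → carboxylic acid.
two acyl groups sharing one oxygen, –C(=O)–O–C(=O)– → anhydride.
pendant –COOH: carbonyl C bonded to C and –OH → carboxylic acid.
C=C double bond → alkene.
C–O–C with sp³ carbons on both sides and no adjacent C=O → ether.
pendant –COOCH3: carbonyl C bonded to C and –OCH3 → ester.
–C(=O)– with carbon on both sides → ketone.
pendant –CHO: carbonyl C bonded to C and H → aldehyde.
–C(=O)OCH3: carbonyl C bonded to C and to –OCH3 → ester (not ketone + ether).
Carboxylic acid appears at: HOOC, CH(COOH), CH(COOH) → 3.

3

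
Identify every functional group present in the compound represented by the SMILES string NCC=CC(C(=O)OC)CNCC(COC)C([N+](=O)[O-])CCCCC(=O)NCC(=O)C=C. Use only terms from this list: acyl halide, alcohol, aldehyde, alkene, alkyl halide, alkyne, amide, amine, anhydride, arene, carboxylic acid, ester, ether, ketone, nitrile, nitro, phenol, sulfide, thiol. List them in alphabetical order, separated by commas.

alkene, amide, amine, ester, ether, ketone, nitro

Reading the structure from left to right:
  H2NCH2: –NH2 on an sp³ carbon with no adjacent C=O → amine.
  CH=CH: C=C double bond → alkene.
  CH(COOCH3): pendant –COOCH3: carbonyl C bonded to C and –OCH3 → ester.
  CH2NHCH2: C–N–C with sp³ carbons and no adjacent C=O → amine (secondary).
  CH(CH2OCH3): pendant –CH2OCH3: C–O–C linkage → ether.
  CH(NO2): –NO2 on an sp³ carbon → nitro (the N=O is not a carbonyl).
  CH2CONHCH2: –C(=O)–N– linkage → amide (the N is not an amine).
  CO: –C(=O)– with carbon on both sides → ketone.
  CH=CH2: C=C double bond → alkene.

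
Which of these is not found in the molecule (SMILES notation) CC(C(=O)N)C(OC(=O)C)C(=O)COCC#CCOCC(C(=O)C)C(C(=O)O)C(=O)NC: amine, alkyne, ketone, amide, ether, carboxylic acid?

amide: present (CH(CONH2) — pendant –CONH2: carbonyl C bonded to C and N → amide).
ketone: present (CO — –C(=O)– with carbon on both sides → ketone).
carboxylic acid: present (CH(COOH) — pendant –COOH: carbonyl C bonded to C and –OH → carboxylic acid).
alkyne: present (C≡C — C≡C triple bond → alkyne).
ether: present (CH2OCH2 — C–O–C with sp³ carbons on both sides and no adjacent C=O → ether).
amine: absent. In each of CH(CONH2) and CONHCH3, the nitrogen is bonded directly to a carbonyl carbon, making it part of an amide, not a free amine.

amine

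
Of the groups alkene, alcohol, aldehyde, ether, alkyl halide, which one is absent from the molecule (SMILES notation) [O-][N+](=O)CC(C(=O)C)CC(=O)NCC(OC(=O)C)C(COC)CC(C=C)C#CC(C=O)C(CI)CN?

alcohol

alkyl halide: present (CH(CH2I) — pendant –CH2X: halogen on sp³ carbon → alkyl halide).
alkene: present (CH(CH=CH2) — pendant –CH=CH2: C=C double bond → alkene).
aldehyde: present (CH(CHO) — pendant –CHO: carbonyl C bonded to C and H → aldehyde).
ether: present (CH(CH2OCH3) — pendant –CH2OCH3: C–O–C linkage → ether).
alcohol: no segment matches this pattern.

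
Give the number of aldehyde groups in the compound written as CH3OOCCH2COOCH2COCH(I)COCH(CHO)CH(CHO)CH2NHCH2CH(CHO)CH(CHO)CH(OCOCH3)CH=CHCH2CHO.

5

Taking each segment in turn:
  CH3OOC: CH3O–C(=O)–: carbonyl C bonded to C and to –OCH3 → ester (not ketone + ether).
  CH2COOCH2: –C(=O)–O–C with C on the carbonyl side → ester.
  CO: –C(=O)– with carbon on both sides → ketone.
  CH(I): halogen on an sp³ carbon → alkyl halide.
  CO: –C(=O)– with carbon on both sides → ketone.
  CH(CHO): pendant –CHO: carbonyl C bonded to C and H → aldehyde.
  CH(CHO): pendant –CHO: carbonyl C bonded to C and H → aldehyde.
  CH2NHCH2: C–N–C with sp³ carbons and no adjacent C=O → amine (secondary).
  CH(CHO): pendant –CHO: carbonyl C bonded to C and H → aldehyde.
  CH(CHO): pendant –CHO: carbonyl C bonded to C and H → aldehyde.
  CH(OCOCH3): pendant –OC(=O)CH3: an acyloxy group → ester.
  CH=CH: C=C double bond → alkene.
  CHO: terminal –CHO: carbonyl C bonded to H and C → aldehyde.
Aldehyde appears at: CH(CHO), CH(CHO), CH(CHO), CH(CHO), CHO → 5.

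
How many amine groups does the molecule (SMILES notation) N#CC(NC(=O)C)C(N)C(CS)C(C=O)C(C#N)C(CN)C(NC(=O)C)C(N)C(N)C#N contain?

N≡C–: carbon triple-bonded to nitrogen → nitrile.
pendant –NHC(=O)CH3: N bonded to a carbonyl → amide (not amine).
–NH2 on an sp³ carbon with no adjacent C=O → amine.
pendant –CH2SH → thiol.
pendant –CHO: carbonyl C bonded to C and H → aldehyde.
pendant –C≡N: nitrile.
pendant –CH2NH2: N on sp³ C, no adjacent C=O → amine.
pendant –NHC(=O)CH3: N bonded to a carbonyl → amide (not amine).
–NH2 on an sp³ carbon with no adjacent C=O → amine.
–NH2 on an sp³ carbon with no adjacent C=O → amine.
–C≡N: carbon triple-bonded to nitrogen → nitrile.
Amine appears at: CH(NH2), CH(CH2NH2), CH(NH2), CH(NH2) → 4.

4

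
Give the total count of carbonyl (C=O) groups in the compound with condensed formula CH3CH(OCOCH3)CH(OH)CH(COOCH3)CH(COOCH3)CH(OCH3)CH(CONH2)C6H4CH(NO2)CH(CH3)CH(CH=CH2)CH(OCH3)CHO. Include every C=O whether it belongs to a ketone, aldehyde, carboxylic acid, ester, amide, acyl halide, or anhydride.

5

CH(OCOCH3): ester, 1 C=O (running total 1).
CH(COOCH3): ester, 1 C=O (running total 2).
CH(COOCH3): ester, 1 C=O (running total 3).
CH(CONH2): amide, 1 C=O (running total 4).
CHO: aldehyde, 1 C=O (running total 5).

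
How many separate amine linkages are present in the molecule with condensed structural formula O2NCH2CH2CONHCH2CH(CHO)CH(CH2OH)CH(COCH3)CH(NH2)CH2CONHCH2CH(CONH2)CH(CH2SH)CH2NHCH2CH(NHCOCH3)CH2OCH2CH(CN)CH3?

2

Taking each segment in turn:
  O2NCH2: –NO2 on carbon → nitro group.
  CH2CONHCH2: –C(=O)–N– linkage → amide (the N is not an amine).
  CH(CHO): pendant –CHO: carbonyl C bonded to C and H → aldehyde.
  CH(CH2OH): pendant –CH2OH on an sp³ backbone C → alcohol.
  CH(COCH3): pendant –COCH3: carbonyl C bonded to two carbons → ketone.
  CH(NH2): –NH2 on an sp³ carbon with no adjacent C=O → amine.
  CH2CONHCH2: –C(=O)–N– linkage → amide (the N is not an amine).
  CH(CONH2): pendant –CONH2: carbonyl C bonded to C and N → amide.
  CH(CH2SH): pendant –CH2SH → thiol.
  CH2NHCH2: C–N–C with sp³ carbons and no adjacent C=O → amine (secondary).
  CH(NHCOCH3): pendant –NHC(=O)CH3: N bonded to a carbonyl → amide (not amine).
  CH2OCH2: C–O–C with sp³ carbons on both sides and no adjacent C=O → ether.
  CH(CN): pendant –C≡N: nitrile.
Amine appears at: CH(NH2), CH2NHCH2 → 2.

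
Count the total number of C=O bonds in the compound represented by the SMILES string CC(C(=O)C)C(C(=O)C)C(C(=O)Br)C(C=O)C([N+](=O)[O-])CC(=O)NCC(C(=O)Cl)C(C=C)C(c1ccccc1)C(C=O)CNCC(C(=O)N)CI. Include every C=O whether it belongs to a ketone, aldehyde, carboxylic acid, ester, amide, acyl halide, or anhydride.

8

CH(COCH3): ketone, 1 C=O (running total 1).
CH(COCH3): ketone, 1 C=O (running total 2).
CH(COBr): acyl halide, 1 C=O (running total 3).
CH(CHO): aldehyde, 1 C=O (running total 4).
CH2CONHCH2: amide, 1 C=O (running total 5).
CH(COCl): acyl halide, 1 C=O (running total 6).
CH(CHO): aldehyde, 1 C=O (running total 7).
CH(CONH2): amide, 1 C=O (running total 8).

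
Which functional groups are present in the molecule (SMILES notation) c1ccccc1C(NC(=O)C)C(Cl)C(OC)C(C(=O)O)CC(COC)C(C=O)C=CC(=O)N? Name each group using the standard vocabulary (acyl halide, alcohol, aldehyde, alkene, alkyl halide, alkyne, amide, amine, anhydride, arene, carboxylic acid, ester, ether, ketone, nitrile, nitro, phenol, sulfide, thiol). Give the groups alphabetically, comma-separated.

aldehyde, alkene, alkyl halide, amide, arene, carboxylic acid, ether

C6H5– phenyl ring → arene.
pendant –NHC(=O)CH3: N bonded to a carbonyl → amide (not amine).
halogen on an sp³ carbon → alkyl halide.
pendant –OCH3: C–O–C with sp³ C, no adjacent C=O → ether.
pendant –COOH: carbonyl C bonded to C and –OH → carboxylic acid.
pendant –CH2OCH3: C–O–C linkage → ether.
pendant –CHO: carbonyl C bonded to C and H → aldehyde.
C=C double bond → alkene.
–C(=O)NH2: carbonyl C bonded to C and to N → amide (the N is not a separate amine).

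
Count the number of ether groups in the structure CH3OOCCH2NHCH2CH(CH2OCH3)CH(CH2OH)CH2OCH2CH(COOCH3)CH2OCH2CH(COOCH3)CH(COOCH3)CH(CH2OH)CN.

3

Taking each segment in turn:
  CH3OOC: CH3O–C(=O)–: carbonyl C bonded to C and to –OCH3 → ester (not ketone + ether).
  CH2NHCH2: C–N–C with sp³ carbons and no adjacent C=O → amine (secondary).
  CH(CH2OCH3): pendant –CH2OCH3: C–O–C linkage → ether.
  CH(CH2OH): pendant –CH2OH on an sp³ backbone C → alcohol.
  CH2OCH2: C–O–C with sp³ carbons on both sides and no adjacent C=O → ether.
  CH(COOCH3): pendant –COOCH3: carbonyl C bonded to C and –OCH3 → ester.
  CH2OCH2: C–O–C with sp³ carbons on both sides and no adjacent C=O → ether.
  CH(COOCH3): pendant –COOCH3: carbonyl C bonded to C and –OCH3 → ester.
  CH(COOCH3): pendant –COOCH3: carbonyl C bonded to C and –OCH3 → ester.
  CH(CH2OH): pendant –CH2OH on an sp³ backbone C → alcohol.
  CN: –C≡N: carbon triple-bonded to nitrogen → nitrile.
Ether appears at: CH(CH2OCH3), CH2OCH2, CH2OCH2 → 3.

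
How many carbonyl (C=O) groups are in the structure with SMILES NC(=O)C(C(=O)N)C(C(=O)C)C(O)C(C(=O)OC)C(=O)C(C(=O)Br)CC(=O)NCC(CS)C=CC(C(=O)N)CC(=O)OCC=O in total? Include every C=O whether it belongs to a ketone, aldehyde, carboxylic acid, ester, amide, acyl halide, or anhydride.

10

H2NCO: amide, 1 C=O (running total 1).
CH(CONH2): amide, 1 C=O (running total 2).
CH(COCH3): ketone, 1 C=O (running total 3).
CH(COOCH3): ester, 1 C=O (running total 4).
CO: ketone, 1 C=O (running total 5).
CH(COBr): acyl halide, 1 C=O (running total 6).
CH2CONHCH2: amide, 1 C=O (running total 7).
CH(CONH2): amide, 1 C=O (running total 8).
CH2COOCH2: ester, 1 C=O (running total 9).
CHO: aldehyde, 1 C=O (running total 10).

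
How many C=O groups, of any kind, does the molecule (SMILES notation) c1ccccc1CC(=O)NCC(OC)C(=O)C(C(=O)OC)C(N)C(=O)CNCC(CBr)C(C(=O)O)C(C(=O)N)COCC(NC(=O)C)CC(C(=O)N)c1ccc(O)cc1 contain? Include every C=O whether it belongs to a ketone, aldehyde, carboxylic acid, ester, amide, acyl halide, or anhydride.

CH2CONHCH2: amide, 1 C=O (running total 1).
CO: ketone, 1 C=O (running total 2).
CH(COOCH3): ester, 1 C=O (running total 3).
CO: ketone, 1 C=O (running total 4).
CH(COOH): carboxylic acid, 1 C=O (running total 5).
CH(CONH2): amide, 1 C=O (running total 6).
CH(NHCOCH3): amide, 1 C=O (running total 7).
CH(CONH2): amide, 1 C=O (running total 8).

8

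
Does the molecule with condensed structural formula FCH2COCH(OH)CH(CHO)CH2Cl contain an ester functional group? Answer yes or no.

no

halogen on an sp³ carbon → alkyl halide.
–C(=O)– with carbon on both sides → ketone.
–OH on an sp³ carbon → alcohol (secondary).
pendant –CHO: carbonyl C bonded to C and H → aldehyde.
halogen on an sp³ carbon → alkyl halide.
The groups actually present are: alcohol, aldehyde, alkyl halide, ketone.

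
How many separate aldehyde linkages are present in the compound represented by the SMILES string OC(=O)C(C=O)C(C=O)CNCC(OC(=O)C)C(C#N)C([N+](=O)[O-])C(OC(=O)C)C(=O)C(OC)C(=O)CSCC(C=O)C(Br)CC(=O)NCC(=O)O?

3

–COOH: carbonyl C bonded to –OH and C → carboxylic acid (the –OH is not a separate alcohol).
pendant –CHO: carbonyl C bonded to C and H → aldehyde.
pendant –CHO: carbonyl C bonded to C and H → aldehyde.
C–N–C with sp³ carbons and no adjacent C=O → amine (secondary).
pendant –OC(=O)CH3: an acyloxy group → ester.
pendant –C≡N: nitrile.
–NO2 on an sp³ carbon → nitro (the N=O is not a carbonyl).
pendant –OC(=O)CH3: an acyloxy group → ester.
–C(=O)– with carbon on both sides → ketone.
pendant –OCH3: C–O–C with sp³ C, no adjacent C=O → ether.
–C(=O)– with carbon on both sides → ketone.
C–S–C linkage → sulfide (thioether).
pendant –CHO: carbonyl C bonded to C and H → aldehyde.
halogen on an sp³ carbon → alkyl halide.
–C(=O)–N– linkage → amide (the N is not an amine).
–COOH: carbonyl C bonded to –OH and C → carboxylic acid (the –OH is not a separate alcohol).
Aldehyde appears at: CH(CHO), CH(CHO), CH(CHO) → 3.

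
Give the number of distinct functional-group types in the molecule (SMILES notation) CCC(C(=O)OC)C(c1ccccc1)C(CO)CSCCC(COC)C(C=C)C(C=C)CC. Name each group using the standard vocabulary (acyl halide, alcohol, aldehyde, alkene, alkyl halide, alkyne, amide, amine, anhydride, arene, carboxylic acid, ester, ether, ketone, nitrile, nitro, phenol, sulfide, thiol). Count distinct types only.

6

Working along the chain:
  CH(COOCH3): pendant –COOCH3: carbonyl C bonded to C and –OCH3 → ester.
  CH(C6H5): pendant –C6H5: benzene ring → arene.
  CH(CH2OH): pendant –CH2OH on an sp³ backbone C → alcohol.
  CH2SCH2: C–S–C linkage → sulfide (thioether).
  CH(CH2OCH3): pendant –CH2OCH3: C–O–C linkage → ether.
  CH(CH=CH2): pendant –CH=CH2: C=C double bond → alkene.
  CH(CH=CH2): pendant –CH=CH2: C=C double bond → alkene.
Distinct types present: alcohol, alkene, arene, ester, ether, sulfide.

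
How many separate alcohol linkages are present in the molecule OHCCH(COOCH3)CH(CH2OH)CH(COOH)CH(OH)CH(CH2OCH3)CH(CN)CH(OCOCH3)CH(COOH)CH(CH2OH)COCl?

terminal –CHO: carbonyl C bonded to H and C → aldehyde.
pendant –COOCH3: carbonyl C bonded to C and –OCH3 → ester.
pendant –CH2OH on an sp³ backbone C → alcohol.
pendant –COOH: carbonyl C bonded to C and –OH → carboxylic acid.
–OH on an sp³ carbon → alcohol (secondary).
pendant –CH2OCH3: C–O–C linkage → ether.
pendant –C≡N: nitrile.
pendant –OC(=O)CH3: an acyloxy group → ester.
pendant –COOH: carbonyl C bonded to C and –OH → carboxylic acid.
pendant –CH2OH on an sp³ backbone C → alcohol.
–C(=O)Cl: carbonyl C bonded to C and to a halogen → acyl halide (not alkyl halide).
Alcohol appears at: CH(CH2OH), CH(OH), CH(CH2OH) → 3.

3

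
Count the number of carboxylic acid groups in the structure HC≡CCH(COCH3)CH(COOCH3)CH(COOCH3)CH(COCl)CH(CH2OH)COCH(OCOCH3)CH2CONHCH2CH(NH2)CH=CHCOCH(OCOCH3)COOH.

Reading the structure from left to right:
  HC≡C: C≡C triple bond → alkyne.
  CH(COCH3): pendant –COCH3: carbonyl C bonded to two carbons → ketone.
  CH(COOCH3): pendant –COOCH3: carbonyl C bonded to C and –OCH3 → ester.
  CH(COOCH3): pendant –COOCH3: carbonyl C bonded to C and –OCH3 → ester.
  CH(COCl): pendant –C(=O)X: carbonyl C bonded to C and halogen → acyl halide.
  CH(CH2OH): pendant –CH2OH on an sp³ backbone C → alcohol.
  CO: –C(=O)– with carbon on both sides → ketone.
  CH(OCOCH3): pendant –OC(=O)CH3: an acyloxy group → ester.
  CH2CONHCH2: –C(=O)–N– linkage → amide (the N is not an amine).
  CH(NH2): –NH2 on an sp³ carbon with no adjacent C=O → amine.
  CH=CH: C=C double bond → alkene.
  CO: –C(=O)– with carbon on both sides → ketone.
  CH(OCOCH3): pendant –OC(=O)CH3: an acyloxy group → ester.
  COOH: –COOH: carbonyl C bonded to –OH and C → carboxylic acid (the –OH is not a separate alcohol).
Carboxylic acid appears at: COOH → 1.

1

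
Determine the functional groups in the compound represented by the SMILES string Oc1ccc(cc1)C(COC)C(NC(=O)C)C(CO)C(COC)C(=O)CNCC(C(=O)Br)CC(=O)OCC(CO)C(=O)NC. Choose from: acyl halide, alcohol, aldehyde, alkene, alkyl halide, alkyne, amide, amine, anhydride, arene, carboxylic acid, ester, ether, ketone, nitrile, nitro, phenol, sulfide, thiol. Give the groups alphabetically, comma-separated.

acyl halide, alcohol, amide, amine, arene, ester, ether, ketone, phenol

–OH attached directly to an aromatic ring → phenol (not alcohol); the ring itself is an arene.
pendant –CH2OCH3: C–O–C linkage → ether.
pendant –NHC(=O)CH3: N bonded to a carbonyl → amide (not amine).
pendant –CH2OH on an sp³ backbone C → alcohol.
pendant –CH2OCH3: C–O–C linkage → ether.
–C(=O)– with carbon on both sides → ketone.
C–N–C with sp³ carbons and no adjacent C=O → amine (secondary).
pendant –C(=O)X: carbonyl C bonded to C and halogen → acyl halide.
–C(=O)–O–C with C on the carbonyl side → ester.
pendant –CH2OH on an sp³ backbone C → alcohol.
–C(=O)NHCH3: carbonyl C bonded to C and to N → amide (the N is not an amine).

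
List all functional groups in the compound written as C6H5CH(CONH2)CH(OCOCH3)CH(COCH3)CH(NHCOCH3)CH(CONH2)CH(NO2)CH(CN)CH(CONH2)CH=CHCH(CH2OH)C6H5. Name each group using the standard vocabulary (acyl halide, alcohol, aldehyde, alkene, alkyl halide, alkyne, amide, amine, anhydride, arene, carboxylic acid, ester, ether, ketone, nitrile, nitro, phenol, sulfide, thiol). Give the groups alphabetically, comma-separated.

alcohol, alkene, amide, arene, ester, ketone, nitrile, nitro

C6H5– phenyl ring → arene.
pendant –CONH2: carbonyl C bonded to C and N → amide.
pendant –OC(=O)CH3: an acyloxy group → ester.
pendant –COCH3: carbonyl C bonded to two carbons → ketone.
pendant –NHC(=O)CH3: N bonded to a carbonyl → amide (not amine).
pendant –CONH2: carbonyl C bonded to C and N → amide.
–NO2 on an sp³ carbon → nitro (the N=O is not a carbonyl).
pendant –C≡N: nitrile.
pendant –CONH2: carbonyl C bonded to C and N → amide.
C=C double bond → alkene.
pendant –CH2OH on an sp³ backbone C → alcohol.
–C6H5 phenyl ring → arene.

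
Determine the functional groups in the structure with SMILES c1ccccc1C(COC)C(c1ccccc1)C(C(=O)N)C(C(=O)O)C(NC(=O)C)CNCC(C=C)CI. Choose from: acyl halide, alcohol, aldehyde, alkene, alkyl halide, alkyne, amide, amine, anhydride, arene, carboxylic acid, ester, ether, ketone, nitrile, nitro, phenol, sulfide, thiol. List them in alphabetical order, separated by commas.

alkene, alkyl halide, amide, amine, arene, carboxylic acid, ether

Taking each segment in turn:
  C6H5: C6H5– phenyl ring → arene.
  CH(CH2OCH3): pendant –CH2OCH3: C–O–C linkage → ether.
  CH(C6H5): pendant –C6H5: benzene ring → arene.
  CH(CONH2): pendant –CONH2: carbonyl C bonded to C and N → amide.
  CH(COOH): pendant –COOH: carbonyl C bonded to C and –OH → carboxylic acid.
  CH(NHCOCH3): pendant –NHC(=O)CH3: N bonded to a carbonyl → amide (not amine).
  CH2NHCH2: C–N–C with sp³ carbons and no adjacent C=O → amine (secondary).
  CH(CH=CH2): pendant –CH=CH2: C=C double bond → alkene.
  CH2I: halogen on an sp³ carbon → alkyl halide.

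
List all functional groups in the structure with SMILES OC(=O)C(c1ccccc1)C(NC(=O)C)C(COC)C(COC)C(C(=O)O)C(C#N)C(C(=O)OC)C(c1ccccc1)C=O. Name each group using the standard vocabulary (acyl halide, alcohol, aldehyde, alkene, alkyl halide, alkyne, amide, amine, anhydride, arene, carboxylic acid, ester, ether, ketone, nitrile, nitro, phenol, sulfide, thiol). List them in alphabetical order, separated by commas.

–COOH: carbonyl C bonded to –OH and C → carboxylic acid (the –OH is not a separate alcohol).
pendant –C6H5: benzene ring → arene.
pendant –NHC(=O)CH3: N bonded to a carbonyl → amide (not amine).
pendant –CH2OCH3: C–O–C linkage → ether.
pendant –CH2OCH3: C–O–C linkage → ether.
pendant –COOH: carbonyl C bonded to C and –OH → carboxylic acid.
pendant –C≡N: nitrile.
pendant –COOCH3: carbonyl C bonded to C and –OCH3 → ester.
pendant –C6H5: benzene ring → arene.
terminal –CHO: carbonyl C bonded to H and C → aldehyde.

aldehyde, amide, arene, carboxylic acid, ester, ether, nitrile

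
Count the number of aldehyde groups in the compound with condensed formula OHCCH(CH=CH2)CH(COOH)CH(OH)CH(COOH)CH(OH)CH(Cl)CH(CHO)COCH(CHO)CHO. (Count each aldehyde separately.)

Working along the chain:
  OHC: terminal –CHO: carbonyl C bonded to H and C → aldehyde.
  CH(CH=CH2): pendant –CH=CH2: C=C double bond → alkene.
  CH(COOH): pendant –COOH: carbonyl C bonded to C and –OH → carboxylic acid.
  CH(OH): –OH on an sp³ carbon → alcohol (secondary).
  CH(COOH): pendant –COOH: carbonyl C bonded to C and –OH → carboxylic acid.
  CH(OH): –OH on an sp³ carbon → alcohol (secondary).
  CH(Cl): halogen on an sp³ carbon → alkyl halide.
  CH(CHO): pendant –CHO: carbonyl C bonded to C and H → aldehyde.
  CO: –C(=O)– with carbon on both sides → ketone.
  CH(CHO): pendant –CHO: carbonyl C bonded to C and H → aldehyde.
  CHO: terminal –CHO: carbonyl C bonded to H and C → aldehyde.
Aldehyde appears at: OHC, CH(CHO), CH(CHO), CHO → 4.

4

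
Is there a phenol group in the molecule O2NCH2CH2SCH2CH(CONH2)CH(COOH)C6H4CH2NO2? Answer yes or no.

Reading the structure from left to right:
  O2NCH2: –NO2 on carbon → nitro group.
  CH2SCH2: C–S–C linkage → sulfide (thioether).
  CH(CONH2): pendant –CONH2: carbonyl C bonded to C and N → amide.
  CH(COOH): pendant –COOH: carbonyl C bonded to C and –OH → carboxylic acid.
  C6H4: para-disubstituted benzene ring → arene.
  CH2NO2: –NO2 on carbon → nitro group.
The groups actually present are: amide, arene, carboxylic acid, nitro, sulfide.

no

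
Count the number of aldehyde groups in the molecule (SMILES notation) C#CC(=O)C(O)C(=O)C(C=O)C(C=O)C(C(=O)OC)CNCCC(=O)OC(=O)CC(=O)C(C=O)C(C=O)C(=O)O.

4

C≡C triple bond → alkyne.
–C(=O)– with carbon on both sides → ketone.
–OH on an sp³ carbon → alcohol (secondary).
–C(=O)– with carbon on both sides → ketone.
pendant –CHO: carbonyl C bonded to C and H → aldehyde.
pendant –CHO: carbonyl C bonded to C and H → aldehyde.
pendant –COOCH3: carbonyl C bonded to C and –OCH3 → ester.
C–N–C with sp³ carbons and no adjacent C=O → amine (secondary).
two acyl groups sharing one oxygen, –C(=O)–O–C(=O)– → anhydride.
–C(=O)– with carbon on both sides → ketone.
pendant –CHO: carbonyl C bonded to C and H → aldehyde.
pendant –CHO: carbonyl C bonded to C and H → aldehyde.
–COOH: carbonyl C bonded to –OH and C → carboxylic acid (the –OH is not a separate alcohol).
Aldehyde appears at: CH(CHO), CH(CHO), CH(CHO), CH(CHO) → 4.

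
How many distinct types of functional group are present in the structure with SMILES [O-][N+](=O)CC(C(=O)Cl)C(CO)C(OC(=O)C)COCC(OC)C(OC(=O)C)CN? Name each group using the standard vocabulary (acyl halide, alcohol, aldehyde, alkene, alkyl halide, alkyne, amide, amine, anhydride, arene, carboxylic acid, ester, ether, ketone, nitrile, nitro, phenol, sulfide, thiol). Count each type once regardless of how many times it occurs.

6

–NO2 on carbon → nitro group.
pendant –C(=O)X: carbonyl C bonded to C and halogen → acyl halide.
pendant –CH2OH on an sp³ backbone C → alcohol.
pendant –OC(=O)CH3: an acyloxy group → ester.
C–O–C with sp³ carbons on both sides and no adjacent C=O → ether.
pendant –OCH3: C–O–C with sp³ C, no adjacent C=O → ether.
pendant –OC(=O)CH3: an acyloxy group → ester.
–NH2 on an sp³ carbon with no adjacent C=O → amine.
Distinct types present: acyl halide, alcohol, amine, ester, ether, nitro.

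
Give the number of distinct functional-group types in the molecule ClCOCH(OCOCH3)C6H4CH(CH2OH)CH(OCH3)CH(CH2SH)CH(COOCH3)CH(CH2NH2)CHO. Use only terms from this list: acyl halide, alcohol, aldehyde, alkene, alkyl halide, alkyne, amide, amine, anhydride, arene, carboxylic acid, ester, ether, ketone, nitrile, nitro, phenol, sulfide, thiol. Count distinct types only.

–C(=O)Cl: carbonyl C bonded to C and to a halogen → acyl halide (not alkyl halide).
pendant –OC(=O)CH3: an acyloxy group → ester.
para-disubstituted benzene ring → arene.
pendant –CH2OH on an sp³ backbone C → alcohol.
pendant –OCH3: C–O–C with sp³ C, no adjacent C=O → ether.
pendant –CH2SH → thiol.
pendant –COOCH3: carbonyl C bonded to C and –OCH3 → ester.
pendant –CH2NH2: N on sp³ C, no adjacent C=O → amine.
terminal –CHO: carbonyl C bonded to H and C → aldehyde.
Distinct types present: acyl halide, alcohol, aldehyde, amine, arene, ester, ether, thiol.

8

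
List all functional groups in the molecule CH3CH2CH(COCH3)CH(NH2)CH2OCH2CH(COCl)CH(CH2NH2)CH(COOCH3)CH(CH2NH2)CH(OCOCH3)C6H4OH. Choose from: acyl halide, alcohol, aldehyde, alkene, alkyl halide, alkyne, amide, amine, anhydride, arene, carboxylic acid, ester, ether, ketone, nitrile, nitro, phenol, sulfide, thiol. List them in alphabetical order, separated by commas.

Working along the chain:
  CH(COCH3): pendant –COCH3: carbonyl C bonded to two carbons → ketone.
  CH(NH2): –NH2 on an sp³ carbon with no adjacent C=O → amine.
  CH2OCH2: C–O–C with sp³ carbons on both sides and no adjacent C=O → ether.
  CH(COCl): pendant –C(=O)X: carbonyl C bonded to C and halogen → acyl halide.
  CH(CH2NH2): pendant –CH2NH2: N on sp³ C, no adjacent C=O → amine.
  CH(COOCH3): pendant –COOCH3: carbonyl C bonded to C and –OCH3 → ester.
  CH(CH2NH2): pendant –CH2NH2: N on sp³ C, no adjacent C=O → amine.
  CH(OCOCH3): pendant –OC(=O)CH3: an acyloxy group → ester.
  C6H4OH: –OH attached directly to an aromatic ring → phenol (not alcohol); the ring itself is an arene.

acyl halide, amine, arene, ester, ether, ketone, phenol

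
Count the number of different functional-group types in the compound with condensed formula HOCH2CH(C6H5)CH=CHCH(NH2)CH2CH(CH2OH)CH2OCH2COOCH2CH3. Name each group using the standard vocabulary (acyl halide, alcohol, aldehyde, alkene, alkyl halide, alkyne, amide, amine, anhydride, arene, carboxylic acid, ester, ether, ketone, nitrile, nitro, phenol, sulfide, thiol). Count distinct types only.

6

Reading the structure from left to right:
  HOCH2: HO– on an sp³ carbon → alcohol.
  CH(C6H5): pendant –C6H5: benzene ring → arene.
  CH=CH: C=C double bond → alkene.
  CH(NH2): –NH2 on an sp³ carbon with no adjacent C=O → amine.
  CH(CH2OH): pendant –CH2OH on an sp³ backbone C → alcohol.
  CH2OCH2: C–O–C with sp³ carbons on both sides and no adjacent C=O → ether.
  COOCH2CH3: –C(=O)OCH2CH3: carbonyl C bonded to C and to –OEt → ester.
Distinct types present: alcohol, alkene, amine, arene, ester, ether.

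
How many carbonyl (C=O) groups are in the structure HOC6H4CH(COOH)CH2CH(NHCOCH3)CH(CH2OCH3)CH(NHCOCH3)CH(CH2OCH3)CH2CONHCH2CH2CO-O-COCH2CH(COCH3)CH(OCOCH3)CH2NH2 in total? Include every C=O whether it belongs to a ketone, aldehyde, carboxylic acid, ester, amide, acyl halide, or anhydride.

8

CH(COOH): carboxylic acid, 1 C=O (running total 1).
CH(NHCOCH3): amide, 1 C=O (running total 2).
CH(NHCOCH3): amide, 1 C=O (running total 3).
CH2CONHCH2: amide, 1 C=O (running total 4).
CH2CO-O-COCH2: anhydride, 2 C=O (running total 6).
CH(COCH3): ketone, 1 C=O (running total 7).
CH(OCOCH3): ester, 1 C=O (running total 8).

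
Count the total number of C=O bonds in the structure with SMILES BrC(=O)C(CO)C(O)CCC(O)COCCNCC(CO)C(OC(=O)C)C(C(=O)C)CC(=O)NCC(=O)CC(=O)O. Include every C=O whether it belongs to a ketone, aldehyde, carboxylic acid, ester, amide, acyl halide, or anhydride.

BrCO: acyl halide, 1 C=O (running total 1).
CH(OCOCH3): ester, 1 C=O (running total 2).
CH(COCH3): ketone, 1 C=O (running total 3).
CH2CONHCH2: amide, 1 C=O (running total 4).
CO: ketone, 1 C=O (running total 5).
COOH: carboxylic acid, 1 C=O (running total 6).

6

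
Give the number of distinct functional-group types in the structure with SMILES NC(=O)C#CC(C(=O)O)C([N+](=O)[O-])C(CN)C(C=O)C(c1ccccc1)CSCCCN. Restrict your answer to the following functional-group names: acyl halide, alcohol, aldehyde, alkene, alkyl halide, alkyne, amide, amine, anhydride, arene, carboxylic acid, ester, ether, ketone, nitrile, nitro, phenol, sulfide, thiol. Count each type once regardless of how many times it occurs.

8

Reading the structure from left to right:
  H2NCO: –C(=O)NH2: carbonyl C bonded to C and to N → amide (the N is not a separate amine).
  C≡C: C≡C triple bond → alkyne.
  CH(COOH): pendant –COOH: carbonyl C bonded to C and –OH → carboxylic acid.
  CH(NO2): –NO2 on an sp³ carbon → nitro (the N=O is not a carbonyl).
  CH(CH2NH2): pendant –CH2NH2: N on sp³ C, no adjacent C=O → amine.
  CH(CHO): pendant –CHO: carbonyl C bonded to C and H → aldehyde.
  CH(C6H5): pendant –C6H5: benzene ring → arene.
  CH2SCH2: C–S–C linkage → sulfide (thioether).
  CH2NH2: –NH2 on an sp³ carbon with no adjacent C=O → amine.
Distinct types present: aldehyde, alkyne, amide, amine, arene, carboxylic acid, nitro, sulfide.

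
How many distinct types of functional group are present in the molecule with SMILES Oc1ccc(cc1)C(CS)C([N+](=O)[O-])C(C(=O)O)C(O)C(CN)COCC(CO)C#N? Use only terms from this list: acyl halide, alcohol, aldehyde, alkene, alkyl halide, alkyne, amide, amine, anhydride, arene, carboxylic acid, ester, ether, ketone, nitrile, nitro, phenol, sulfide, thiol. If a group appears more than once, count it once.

9

Working along the chain:
  HOC6H4: –OH attached directly to an aromatic ring → phenol (not alcohol); the ring itself is an arene.
  CH(CH2SH): pendant –CH2SH → thiol.
  CH(NO2): –NO2 on an sp³ carbon → nitro (the N=O is not a carbonyl).
  CH(COOH): pendant –COOH: carbonyl C bonded to C and –OH → carboxylic acid.
  CH(OH): –OH on an sp³ carbon → alcohol (secondary).
  CH(CH2NH2): pendant –CH2NH2: N on sp³ C, no adjacent C=O → amine.
  CH2OCH2: C–O–C with sp³ carbons on both sides and no adjacent C=O → ether.
  CH(CH2OH): pendant –CH2OH on an sp³ backbone C → alcohol.
  CN: –C≡N: carbon triple-bonded to nitrogen → nitrile.
Distinct types present: alcohol, amine, arene, carboxylic acid, ether, nitrile, nitro, phenol, thiol.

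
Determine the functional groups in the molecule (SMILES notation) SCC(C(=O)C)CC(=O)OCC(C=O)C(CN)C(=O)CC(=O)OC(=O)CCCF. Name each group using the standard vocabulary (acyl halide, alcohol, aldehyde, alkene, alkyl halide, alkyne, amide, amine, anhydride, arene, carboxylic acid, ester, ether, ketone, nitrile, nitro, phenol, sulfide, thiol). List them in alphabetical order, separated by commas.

aldehyde, alkyl halide, amine, anhydride, ester, ketone, thiol

Working along the chain:
  HSCH2: –SH on an sp³ carbon → thiol.
  CH(COCH3): pendant –COCH3: carbonyl C bonded to two carbons → ketone.
  CH2COOCH2: –C(=O)–O–C with C on the carbonyl side → ester.
  CH(CHO): pendant –CHO: carbonyl C bonded to C and H → aldehyde.
  CH(CH2NH2): pendant –CH2NH2: N on sp³ C, no adjacent C=O → amine.
  CO: –C(=O)– with carbon on both sides → ketone.
  CH2CO-O-COCH2: two acyl groups sharing one oxygen, –C(=O)–O–C(=O)– → anhydride.
  CH2F: halogen on an sp³ carbon → alkyl halide.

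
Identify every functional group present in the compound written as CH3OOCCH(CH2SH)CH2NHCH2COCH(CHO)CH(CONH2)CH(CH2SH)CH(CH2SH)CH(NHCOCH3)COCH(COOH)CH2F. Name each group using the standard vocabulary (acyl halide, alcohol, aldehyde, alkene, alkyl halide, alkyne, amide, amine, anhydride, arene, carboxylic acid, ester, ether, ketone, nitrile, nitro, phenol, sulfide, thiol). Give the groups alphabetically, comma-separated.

Working along the chain:
  CH3OOC: CH3O–C(=O)–: carbonyl C bonded to C and to –OCH3 → ester (not ketone + ether).
  CH(CH2SH): pendant –CH2SH → thiol.
  CH2NHCH2: C–N–C with sp³ carbons and no adjacent C=O → amine (secondary).
  CO: –C(=O)– with carbon on both sides → ketone.
  CH(CHO): pendant –CHO: carbonyl C bonded to C and H → aldehyde.
  CH(CONH2): pendant –CONH2: carbonyl C bonded to C and N → amide.
  CH(CH2SH): pendant –CH2SH → thiol.
  CH(CH2SH): pendant –CH2SH → thiol.
  CH(NHCOCH3): pendant –NHC(=O)CH3: N bonded to a carbonyl → amide (not amine).
  CO: –C(=O)– with carbon on both sides → ketone.
  CH(COOH): pendant –COOH: carbonyl C bonded to C and –OH → carboxylic acid.
  CH2F: halogen on an sp³ carbon → alkyl halide.

aldehyde, alkyl halide, amide, amine, carboxylic acid, ester, ketone, thiol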